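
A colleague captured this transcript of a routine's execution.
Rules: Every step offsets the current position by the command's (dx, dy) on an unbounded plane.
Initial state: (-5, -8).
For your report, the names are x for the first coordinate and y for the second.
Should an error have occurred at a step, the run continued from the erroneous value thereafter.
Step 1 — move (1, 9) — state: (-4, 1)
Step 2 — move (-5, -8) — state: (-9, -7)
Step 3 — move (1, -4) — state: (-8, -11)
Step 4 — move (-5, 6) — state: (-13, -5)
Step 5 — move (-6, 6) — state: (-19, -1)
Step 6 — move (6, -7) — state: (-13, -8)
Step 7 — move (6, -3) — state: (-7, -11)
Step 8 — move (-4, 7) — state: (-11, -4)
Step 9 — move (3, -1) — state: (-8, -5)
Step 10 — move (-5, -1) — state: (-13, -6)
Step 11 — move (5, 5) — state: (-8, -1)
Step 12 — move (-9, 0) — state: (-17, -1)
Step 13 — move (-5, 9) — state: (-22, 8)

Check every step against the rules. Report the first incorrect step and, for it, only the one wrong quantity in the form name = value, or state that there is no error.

step 5, y = 1

Recomputing the run from the initial state:
step 1: x = -4, y = 1
step 2: x = -9, y = -7
step 3: x = -8, y = -11
step 4: x = -13, y = -5
step 5: x = -19, y = 1
step 6: x = -13, y = -6
step 7: x = -7, y = -9
step 8: x = -11, y = -2
step 9: x = -8, y = -3
step 10: x = -13, y = -4
step 11: x = -8, y = 1
step 12: x = -17, y = 1
step 13: x = -22, y = 10
The first disagreement with the transcript is at step 5, where the value should be y = 1.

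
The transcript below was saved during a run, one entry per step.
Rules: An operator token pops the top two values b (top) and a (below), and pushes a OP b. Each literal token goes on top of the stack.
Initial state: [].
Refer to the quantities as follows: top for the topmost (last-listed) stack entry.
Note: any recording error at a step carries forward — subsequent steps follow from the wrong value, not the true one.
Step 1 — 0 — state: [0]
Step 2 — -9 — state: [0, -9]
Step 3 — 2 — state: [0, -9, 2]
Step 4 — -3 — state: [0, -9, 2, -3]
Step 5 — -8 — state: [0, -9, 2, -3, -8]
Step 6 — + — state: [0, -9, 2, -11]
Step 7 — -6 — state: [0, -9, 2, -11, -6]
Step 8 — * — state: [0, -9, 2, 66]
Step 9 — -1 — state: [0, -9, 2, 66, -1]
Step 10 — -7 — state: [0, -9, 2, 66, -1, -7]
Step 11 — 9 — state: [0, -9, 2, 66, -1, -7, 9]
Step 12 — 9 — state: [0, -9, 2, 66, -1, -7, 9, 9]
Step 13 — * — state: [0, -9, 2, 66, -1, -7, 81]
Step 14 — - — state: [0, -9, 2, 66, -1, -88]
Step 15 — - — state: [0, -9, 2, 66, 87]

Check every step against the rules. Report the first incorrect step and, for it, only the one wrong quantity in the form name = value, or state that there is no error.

step 1: push 0: top = 0 -> exactly as logged
step 2: push -9: top = -9 -> exactly as logged
step 3: push 2: top = 2 -> agrees with the transcript
step 4: push -3: top = -3 -> in agreement
step 5: push -8: top = -8 -> confirmed correct
step 6: -3 + -8 = -11 -> in agreement
step 7: push -6: top = -6 -> checks out
step 8: -11 * -6 = 66 -> confirmed correct
step 9: push -1: top = -1 -> consistent with the transcript
step 10: push -7: top = -7 -> same as recorded
step 11: push 9: top = 9 -> confirmed correct
step 12: push 9: top = 9 -> verified
step 13: 9 * 9 = 81 -> in agreement
step 14: -7 - 81 = -88 -> matches
step 15: -1 - -88 = 87 -> confirmed correct
The recomputation confirms every line.

no error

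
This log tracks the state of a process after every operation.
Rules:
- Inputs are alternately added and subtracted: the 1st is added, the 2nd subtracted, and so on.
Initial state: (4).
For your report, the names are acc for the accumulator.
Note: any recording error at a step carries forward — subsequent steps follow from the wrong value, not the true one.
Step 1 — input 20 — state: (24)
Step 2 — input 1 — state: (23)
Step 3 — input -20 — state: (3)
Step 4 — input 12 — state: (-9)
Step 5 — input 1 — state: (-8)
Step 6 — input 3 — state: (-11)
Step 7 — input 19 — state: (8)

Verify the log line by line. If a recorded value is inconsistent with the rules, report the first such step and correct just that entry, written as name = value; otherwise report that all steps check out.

Step 1: acc = 4 + 20 = 24 — no discrepancy.
Step 2: acc = 24 - 1 = 23 — consistent with the log.
Step 3: acc = 23 + -20 = 3 — matches.
Step 4: acc = 3 - 12 = -9 — no discrepancy.
Step 5: acc = -9 + 1 = -8 — verified.
Step 6: acc = -8 - 3 = -11 — same as recorded.
Step 7: acc = -11 + 19 = 8 — matches.
Nothing is out of place; the run is error-free.

no error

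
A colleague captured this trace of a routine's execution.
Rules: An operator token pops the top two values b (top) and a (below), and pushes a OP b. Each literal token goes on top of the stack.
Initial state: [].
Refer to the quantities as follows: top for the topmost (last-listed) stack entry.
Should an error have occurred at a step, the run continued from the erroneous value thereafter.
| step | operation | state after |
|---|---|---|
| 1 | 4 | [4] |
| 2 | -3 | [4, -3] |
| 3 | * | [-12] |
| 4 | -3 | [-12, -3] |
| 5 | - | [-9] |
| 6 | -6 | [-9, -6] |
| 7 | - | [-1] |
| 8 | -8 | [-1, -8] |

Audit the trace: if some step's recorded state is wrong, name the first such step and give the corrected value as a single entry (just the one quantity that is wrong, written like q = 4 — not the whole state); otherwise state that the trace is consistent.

1. push 4: top = 4 (checks out)
2. push -3: top = -3 (checks out)
3. 4 * -3 = -12 (no discrepancy)
4. push -3: top = -3 (matches)
5. -12 - -3 = -9 (checks out)
6. push -6: top = -6 (same as recorded)
7. -9 - -6 = -3 (the entry is off here)
That makes step 7 the first incorrect line — top = -3 is what it should show.

step 7, top = -3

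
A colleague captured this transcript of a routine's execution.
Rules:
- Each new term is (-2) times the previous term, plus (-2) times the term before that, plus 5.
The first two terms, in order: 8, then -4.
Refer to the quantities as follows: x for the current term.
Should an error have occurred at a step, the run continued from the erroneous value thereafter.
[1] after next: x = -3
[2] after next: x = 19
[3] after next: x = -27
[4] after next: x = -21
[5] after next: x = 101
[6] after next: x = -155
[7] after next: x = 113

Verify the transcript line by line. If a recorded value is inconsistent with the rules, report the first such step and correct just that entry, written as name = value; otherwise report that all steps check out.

step 4, x = 21

Step 1: x = -2*(-4) + (-2)*(8) + (5) = -3 — agrees with the transcript.
Step 2: x = -2*(-3) + (-2)*(-4) + (5) = 19 — checks out.
Step 3: x = -2*(19) + (-2)*(-3) + (5) = -27 — in agreement.
Step 4: x = -2*(-27) + (-2)*(19) + (5) = 21 — not what was recorded.
Conclusion: step 4 carries the first error; the entry should be x = 21.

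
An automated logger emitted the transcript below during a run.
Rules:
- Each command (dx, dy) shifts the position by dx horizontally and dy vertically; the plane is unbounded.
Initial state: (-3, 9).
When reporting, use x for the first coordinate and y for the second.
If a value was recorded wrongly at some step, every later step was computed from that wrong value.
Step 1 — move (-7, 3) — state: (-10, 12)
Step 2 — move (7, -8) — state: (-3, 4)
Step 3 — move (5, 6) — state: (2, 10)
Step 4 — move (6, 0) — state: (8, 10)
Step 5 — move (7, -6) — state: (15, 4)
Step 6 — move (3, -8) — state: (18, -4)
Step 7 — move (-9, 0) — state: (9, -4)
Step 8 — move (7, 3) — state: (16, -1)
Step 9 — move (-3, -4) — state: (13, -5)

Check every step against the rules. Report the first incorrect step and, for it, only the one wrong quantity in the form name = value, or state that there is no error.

no error

Step 1: x = -3 + (-7) = -10, y = 9 + (3) = 12 — confirmed correct.
Step 2: x = -10 + (7) = -3, y = 12 + (-8) = 4 — checks out.
Step 3: x = -3 + (5) = 2, y = 4 + (6) = 10 — matches.
Step 4: x = 2 + (6) = 8, y = 10 + (0) = 10 — consistent with the transcript.
Step 5: x = 8 + (7) = 15, y = 10 + (-6) = 4 — consistent with the transcript.
Step 6: x = 15 + (3) = 18, y = 4 + (-8) = -4 — confirmed correct.
Step 7: x = 18 + (-9) = 9, y = -4 + (0) = -4 — no discrepancy.
Step 8: x = 9 + (7) = 16, y = -4 + (3) = -1 — exactly as logged.
Step 9: x = 16 + (-3) = 13, y = -1 + (-4) = -5 — verified.
Every step is consistent.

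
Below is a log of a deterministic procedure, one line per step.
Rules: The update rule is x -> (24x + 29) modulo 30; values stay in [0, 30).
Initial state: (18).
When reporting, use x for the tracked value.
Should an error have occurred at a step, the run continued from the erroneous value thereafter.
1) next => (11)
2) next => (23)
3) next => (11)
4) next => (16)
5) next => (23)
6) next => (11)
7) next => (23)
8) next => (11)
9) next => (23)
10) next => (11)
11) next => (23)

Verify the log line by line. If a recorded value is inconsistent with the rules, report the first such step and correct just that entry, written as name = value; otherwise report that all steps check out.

step 4, x = 23

1. x = (24*18 + 29) mod 30 = 11 (matches)
2. x = (24*11 + 29) mod 30 = 23 (verified)
3. x = (24*23 + 29) mod 30 = 11 (exactly as logged)
4. x = (24*11 + 29) mod 30 = 23 (a discrepancy with the log)
First incorrect step: 4; the correct value is x = 23.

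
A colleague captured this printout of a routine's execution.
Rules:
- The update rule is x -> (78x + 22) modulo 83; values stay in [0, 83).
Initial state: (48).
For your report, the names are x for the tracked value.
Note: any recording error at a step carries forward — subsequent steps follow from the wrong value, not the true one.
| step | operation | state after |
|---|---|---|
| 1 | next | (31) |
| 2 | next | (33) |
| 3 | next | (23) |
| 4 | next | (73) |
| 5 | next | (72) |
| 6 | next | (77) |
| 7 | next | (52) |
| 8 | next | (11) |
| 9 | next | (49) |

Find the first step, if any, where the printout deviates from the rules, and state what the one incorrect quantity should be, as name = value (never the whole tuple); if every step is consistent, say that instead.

Recomputing the run from the initial state:
step 1: x = 31
step 2: x = 33
step 3: x = 23
step 4: x = 73
step 5: x = 72
step 6: x = 77
step 7: x = 52
step 8: x = 11
step 9: x = 50
The first disagreement with the printout is at step 9, where the value should be x = 50.

step 9, x = 50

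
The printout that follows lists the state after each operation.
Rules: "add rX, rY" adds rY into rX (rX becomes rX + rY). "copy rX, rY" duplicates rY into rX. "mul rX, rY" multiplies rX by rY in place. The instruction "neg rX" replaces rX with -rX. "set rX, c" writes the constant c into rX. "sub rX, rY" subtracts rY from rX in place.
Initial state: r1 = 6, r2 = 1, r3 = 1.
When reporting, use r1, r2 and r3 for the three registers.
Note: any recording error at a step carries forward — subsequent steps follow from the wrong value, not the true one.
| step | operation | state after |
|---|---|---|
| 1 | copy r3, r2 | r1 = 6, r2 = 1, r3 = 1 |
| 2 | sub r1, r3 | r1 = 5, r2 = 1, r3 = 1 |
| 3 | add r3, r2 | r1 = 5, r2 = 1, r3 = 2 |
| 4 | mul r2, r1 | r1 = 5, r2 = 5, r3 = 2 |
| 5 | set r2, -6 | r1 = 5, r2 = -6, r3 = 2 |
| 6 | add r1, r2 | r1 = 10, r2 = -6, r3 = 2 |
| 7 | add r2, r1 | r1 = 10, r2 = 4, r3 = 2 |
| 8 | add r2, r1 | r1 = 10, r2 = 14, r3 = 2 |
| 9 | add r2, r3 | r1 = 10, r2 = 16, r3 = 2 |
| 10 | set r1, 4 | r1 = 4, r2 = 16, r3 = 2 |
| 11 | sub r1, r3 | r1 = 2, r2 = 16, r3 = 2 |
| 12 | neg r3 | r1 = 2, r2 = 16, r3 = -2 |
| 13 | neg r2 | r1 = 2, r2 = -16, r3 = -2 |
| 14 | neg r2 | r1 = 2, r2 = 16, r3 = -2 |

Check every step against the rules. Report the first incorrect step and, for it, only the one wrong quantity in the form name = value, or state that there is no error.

step 6, r1 = -1

Step 1: r3 = 1 — checks out.
Step 2: r1 = 6 - 1 = 5 — confirmed correct.
Step 3: r3 = 1 + 1 = 2 — verified.
Step 4: r2 = 1 * 5 = 5 — confirmed correct.
Step 5: r2 = -6 — same as recorded.
Step 6: r1 = 5 + -6 = -1 — not what was recorded.
Conclusion: step 6 carries the first error; the entry should be r1 = -1.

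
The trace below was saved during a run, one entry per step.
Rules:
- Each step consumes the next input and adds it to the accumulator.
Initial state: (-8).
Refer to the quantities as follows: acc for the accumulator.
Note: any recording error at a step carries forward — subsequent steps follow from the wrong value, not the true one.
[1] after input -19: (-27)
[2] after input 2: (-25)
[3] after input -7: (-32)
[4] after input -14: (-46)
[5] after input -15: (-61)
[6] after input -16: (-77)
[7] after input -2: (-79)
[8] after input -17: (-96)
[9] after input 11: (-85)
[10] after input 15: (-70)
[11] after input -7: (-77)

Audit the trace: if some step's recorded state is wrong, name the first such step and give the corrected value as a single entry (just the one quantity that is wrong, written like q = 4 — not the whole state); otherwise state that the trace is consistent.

step 1: acc = -8 + -19 = -27 -> in agreement
step 2: acc = -27 + 2 = -25 -> verified
step 3: acc = -25 + -7 = -32 -> exactly as logged
step 4: acc = -32 + -14 = -46 -> same as recorded
step 5: acc = -46 + -15 = -61 -> consistent with the trace
step 6: acc = -61 + -16 = -77 -> agrees with the trace
step 7: acc = -77 + -2 = -79 -> agrees with the trace
step 8: acc = -79 + -17 = -96 -> same as recorded
step 9: acc = -96 + 11 = -85 -> confirmed correct
step 10: acc = -85 + 15 = -70 -> exactly as logged
step 11: acc = -70 + -7 = -77 -> no discrepancy
Every step is consistent.

no error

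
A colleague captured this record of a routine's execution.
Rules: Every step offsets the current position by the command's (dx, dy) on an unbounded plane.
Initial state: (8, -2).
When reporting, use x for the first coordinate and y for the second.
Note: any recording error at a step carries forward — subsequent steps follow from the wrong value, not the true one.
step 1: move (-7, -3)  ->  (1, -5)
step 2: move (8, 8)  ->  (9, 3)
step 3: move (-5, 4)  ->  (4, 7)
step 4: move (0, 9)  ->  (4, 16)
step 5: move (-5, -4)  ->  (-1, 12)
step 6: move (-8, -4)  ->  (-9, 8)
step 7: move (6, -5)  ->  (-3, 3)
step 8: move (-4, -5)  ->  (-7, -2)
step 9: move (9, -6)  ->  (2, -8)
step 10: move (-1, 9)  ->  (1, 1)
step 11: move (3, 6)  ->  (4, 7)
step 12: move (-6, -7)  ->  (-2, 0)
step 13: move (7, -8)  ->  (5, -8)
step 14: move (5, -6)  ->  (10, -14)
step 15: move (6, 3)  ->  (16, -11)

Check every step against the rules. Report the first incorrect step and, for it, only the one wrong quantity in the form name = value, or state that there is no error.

no error

1. x = 8 + (-7) = 1, y = -2 + (-3) = -5 (matches)
2. x = 1 + (8) = 9, y = -5 + (8) = 3 (agrees with the record)
3. x = 9 + (-5) = 4, y = 3 + (4) = 7 (confirmed correct)
4. x = 4 + (0) = 4, y = 7 + (9) = 16 (exactly as logged)
5. x = 4 + (-5) = -1, y = 16 + (-4) = 12 (verified)
6. x = -1 + (-8) = -9, y = 12 + (-4) = 8 (in agreement)
7. x = -9 + (6) = -3, y = 8 + (-5) = 3 (verified)
8. x = -3 + (-4) = -7, y = 3 + (-5) = -2 (matches)
9. x = -7 + (9) = 2, y = -2 + (-6) = -8 (checks out)
10. x = 2 + (-1) = 1, y = -8 + (9) = 1 (in agreement)
11. x = 1 + (3) = 4, y = 1 + (6) = 7 (consistent with the record)
12. x = 4 + (-6) = -2, y = 7 + (-7) = 0 (in agreement)
13. x = -2 + (7) = 5, y = 0 + (-8) = -8 (confirmed correct)
14. x = 5 + (5) = 10, y = -8 + (-6) = -14 (in agreement)
15. x = 10 + (6) = 16, y = -14 + (3) = -11 (matches)
The whole run recomputes cleanly — no discrepancies.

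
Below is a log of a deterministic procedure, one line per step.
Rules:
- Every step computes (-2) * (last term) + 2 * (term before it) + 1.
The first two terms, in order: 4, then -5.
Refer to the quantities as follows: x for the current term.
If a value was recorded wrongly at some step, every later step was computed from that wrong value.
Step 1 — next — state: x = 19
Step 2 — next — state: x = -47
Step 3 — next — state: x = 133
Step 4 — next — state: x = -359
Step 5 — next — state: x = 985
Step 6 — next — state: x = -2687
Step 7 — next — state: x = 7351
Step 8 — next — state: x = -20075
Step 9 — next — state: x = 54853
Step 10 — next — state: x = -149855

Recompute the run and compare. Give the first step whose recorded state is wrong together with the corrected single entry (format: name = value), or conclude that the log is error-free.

1. x = -2*(-5) + (2)*(4) + (1) = 19 (matches)
2. x = -2*(19) + (2)*(-5) + (1) = -47 (same as recorded)
3. x = -2*(-47) + (2)*(19) + (1) = 133 (in agreement)
4. x = -2*(133) + (2)*(-47) + (1) = -359 (same as recorded)
5. x = -2*(-359) + (2)*(133) + (1) = 985 (in agreement)
6. x = -2*(985) + (2)*(-359) + (1) = -2687 (verified)
7. x = -2*(-2687) + (2)*(985) + (1) = 7345 (a discrepancy with the log)
First deviation found at step 7; the corrected entry is x = 7345.

step 7, x = 7345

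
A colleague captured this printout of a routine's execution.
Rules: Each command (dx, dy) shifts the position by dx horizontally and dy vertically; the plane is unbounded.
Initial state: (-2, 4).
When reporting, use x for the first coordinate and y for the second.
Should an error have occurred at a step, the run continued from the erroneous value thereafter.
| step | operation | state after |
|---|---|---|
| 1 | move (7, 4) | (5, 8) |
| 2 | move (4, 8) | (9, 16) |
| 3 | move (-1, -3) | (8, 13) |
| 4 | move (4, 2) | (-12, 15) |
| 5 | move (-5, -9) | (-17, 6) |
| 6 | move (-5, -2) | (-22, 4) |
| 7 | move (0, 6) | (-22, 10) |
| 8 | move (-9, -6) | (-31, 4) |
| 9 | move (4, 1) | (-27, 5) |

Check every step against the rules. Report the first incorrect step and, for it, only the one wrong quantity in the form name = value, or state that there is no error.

step 4, x = 12

Recomputing the run from the initial state:
step 1: x = 5, y = 8
step 2: x = 9, y = 16
step 3: x = 8, y = 13
step 4: x = 12, y = 15
step 5: x = 7, y = 6
step 6: x = 2, y = 4
step 7: x = 2, y = 10
step 8: x = -7, y = 4
step 9: x = -3, y = 5
The first disagreement with the printout is at step 4, where the value should be x = 12.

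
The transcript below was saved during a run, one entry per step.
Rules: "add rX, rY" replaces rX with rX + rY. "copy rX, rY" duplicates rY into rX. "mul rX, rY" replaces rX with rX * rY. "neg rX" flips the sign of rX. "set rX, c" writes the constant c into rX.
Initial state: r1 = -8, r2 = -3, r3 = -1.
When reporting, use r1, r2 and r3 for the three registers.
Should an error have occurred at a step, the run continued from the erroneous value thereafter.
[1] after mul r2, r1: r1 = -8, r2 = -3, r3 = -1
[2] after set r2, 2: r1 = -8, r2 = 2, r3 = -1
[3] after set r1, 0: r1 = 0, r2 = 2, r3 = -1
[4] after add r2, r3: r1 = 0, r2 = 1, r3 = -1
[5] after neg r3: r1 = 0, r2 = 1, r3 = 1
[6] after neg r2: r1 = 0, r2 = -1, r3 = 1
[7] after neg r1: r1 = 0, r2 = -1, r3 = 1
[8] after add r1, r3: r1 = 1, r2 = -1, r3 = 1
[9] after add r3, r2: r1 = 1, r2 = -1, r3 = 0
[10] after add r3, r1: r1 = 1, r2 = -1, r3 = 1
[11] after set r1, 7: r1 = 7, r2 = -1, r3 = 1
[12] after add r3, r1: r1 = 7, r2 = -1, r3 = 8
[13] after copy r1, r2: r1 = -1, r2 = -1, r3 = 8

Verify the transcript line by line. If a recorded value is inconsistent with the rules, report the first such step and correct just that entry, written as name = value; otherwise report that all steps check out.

Recomputing the run from the initial state:
step 1: r1 = -8, r2 = 24, r3 = -1
step 2: r1 = -8, r2 = 2, r3 = -1
step 3: r1 = 0, r2 = 2, r3 = -1
step 4: r1 = 0, r2 = 1, r3 = -1
step 5: r1 = 0, r2 = 1, r3 = 1
step 6: r1 = 0, r2 = -1, r3 = 1
step 7: r1 = 0, r2 = -1, r3 = 1
step 8: r1 = 1, r2 = -1, r3 = 1
step 9: r1 = 1, r2 = -1, r3 = 0
step 10: r1 = 1, r2 = -1, r3 = 1
step 11: r1 = 7, r2 = -1, r3 = 1
step 12: r1 = 7, r2 = -1, r3 = 8
step 13: r1 = -1, r2 = -1, r3 = 8
The first disagreement with the transcript is at step 1, where the value should be r2 = 24.

step 1, r2 = 24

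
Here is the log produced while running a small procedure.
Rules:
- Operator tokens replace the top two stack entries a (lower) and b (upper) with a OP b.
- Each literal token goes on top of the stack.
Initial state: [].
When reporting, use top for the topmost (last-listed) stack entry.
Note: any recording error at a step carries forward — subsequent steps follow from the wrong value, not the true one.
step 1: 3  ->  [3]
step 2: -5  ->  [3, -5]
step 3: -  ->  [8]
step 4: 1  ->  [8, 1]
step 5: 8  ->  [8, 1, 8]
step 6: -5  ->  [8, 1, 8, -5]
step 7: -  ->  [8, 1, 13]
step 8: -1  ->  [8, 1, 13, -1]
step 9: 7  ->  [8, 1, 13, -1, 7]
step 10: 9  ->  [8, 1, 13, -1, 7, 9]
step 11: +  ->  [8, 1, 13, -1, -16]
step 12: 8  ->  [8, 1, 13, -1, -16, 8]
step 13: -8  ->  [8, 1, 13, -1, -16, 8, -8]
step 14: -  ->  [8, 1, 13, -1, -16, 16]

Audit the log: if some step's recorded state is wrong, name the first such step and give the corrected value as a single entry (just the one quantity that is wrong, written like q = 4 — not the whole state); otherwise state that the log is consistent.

step 11, top = 16

1. push 3: top = 3 (agrees with the log)
2. push -5: top = -5 (consistent with the log)
3. 3 - -5 = 8 (agrees with the log)
4. push 1: top = 1 (no discrepancy)
5. push 8: top = 8 (agrees with the log)
6. push -5: top = -5 (verified)
7. 8 - -5 = 13 (verified)
8. push -1: top = -1 (matches)
9. push 7: top = 7 (matches)
10. push 9: top = 9 (in agreement)
11. 7 + 9 = 16 (the entry is off here)
Conclusion: step 11 carries the first error; the entry should be top = 16.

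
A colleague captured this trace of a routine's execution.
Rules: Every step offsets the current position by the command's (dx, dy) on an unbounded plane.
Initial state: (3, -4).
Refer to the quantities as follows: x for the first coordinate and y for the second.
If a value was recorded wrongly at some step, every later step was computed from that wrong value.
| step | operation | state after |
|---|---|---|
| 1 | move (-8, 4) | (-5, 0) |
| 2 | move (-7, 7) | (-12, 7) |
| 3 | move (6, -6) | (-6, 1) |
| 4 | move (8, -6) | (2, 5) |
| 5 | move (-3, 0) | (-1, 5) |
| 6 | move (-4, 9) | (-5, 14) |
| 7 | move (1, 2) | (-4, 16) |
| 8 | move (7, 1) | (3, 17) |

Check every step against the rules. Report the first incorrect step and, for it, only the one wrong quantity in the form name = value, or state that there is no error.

step 4, y = -5

Recomputing the run from the initial state:
step 1: x = -5, y = 0
step 2: x = -12, y = 7
step 3: x = -6, y = 1
step 4: x = 2, y = -5
step 5: x = -1, y = -5
step 6: x = -5, y = 4
step 7: x = -4, y = 6
step 8: x = 3, y = 7
The first disagreement with the trace is at step 4, where the value should be y = -5.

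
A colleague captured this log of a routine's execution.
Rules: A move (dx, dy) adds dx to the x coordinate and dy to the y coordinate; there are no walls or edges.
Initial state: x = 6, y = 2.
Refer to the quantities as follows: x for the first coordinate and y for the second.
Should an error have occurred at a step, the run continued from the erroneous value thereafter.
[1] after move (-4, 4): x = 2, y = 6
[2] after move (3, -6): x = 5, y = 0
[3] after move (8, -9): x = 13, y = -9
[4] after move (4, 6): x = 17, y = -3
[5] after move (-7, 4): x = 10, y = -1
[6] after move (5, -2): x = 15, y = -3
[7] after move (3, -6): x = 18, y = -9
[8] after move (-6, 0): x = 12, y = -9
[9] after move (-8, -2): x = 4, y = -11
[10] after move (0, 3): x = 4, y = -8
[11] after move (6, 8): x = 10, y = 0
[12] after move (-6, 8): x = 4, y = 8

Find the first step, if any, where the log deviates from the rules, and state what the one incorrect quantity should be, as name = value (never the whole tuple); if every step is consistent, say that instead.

step 5, y = 1

Step 1: x = 6 + (-4) = 2, y = 2 + (4) = 6 — matches.
Step 2: x = 2 + (3) = 5, y = 6 + (-6) = 0 — consistent with the log.
Step 3: x = 5 + (8) = 13, y = 0 + (-9) = -9 — exactly as logged.
Step 4: x = 13 + (4) = 17, y = -9 + (6) = -3 — exactly as logged.
Step 5: x = 17 + (-7) = 10, y = -3 + (4) = 1 — the entry is off here.
So the first discrepancy is step 5, where the right value is y = 1.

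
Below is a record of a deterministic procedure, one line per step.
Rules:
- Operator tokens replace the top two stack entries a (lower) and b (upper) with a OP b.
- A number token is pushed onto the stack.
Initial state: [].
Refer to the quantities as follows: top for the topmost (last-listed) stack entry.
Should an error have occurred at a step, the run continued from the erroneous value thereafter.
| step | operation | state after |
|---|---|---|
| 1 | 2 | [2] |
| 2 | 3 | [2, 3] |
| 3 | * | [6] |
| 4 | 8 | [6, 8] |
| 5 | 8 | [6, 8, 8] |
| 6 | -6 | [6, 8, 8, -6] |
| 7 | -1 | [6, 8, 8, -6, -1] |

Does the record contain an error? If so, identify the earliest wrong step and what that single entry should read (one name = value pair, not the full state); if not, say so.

step 1: push 2: top = 2 -> checks out
step 2: push 3: top = 3 -> checks out
step 3: 2 * 3 = 6 -> in agreement
step 4: push 8: top = 8 -> matches
step 5: push 8: top = 8 -> in agreement
step 6: push -6: top = -6 -> matches
step 7: push -1: top = -1 -> matches
Every step is consistent.

no error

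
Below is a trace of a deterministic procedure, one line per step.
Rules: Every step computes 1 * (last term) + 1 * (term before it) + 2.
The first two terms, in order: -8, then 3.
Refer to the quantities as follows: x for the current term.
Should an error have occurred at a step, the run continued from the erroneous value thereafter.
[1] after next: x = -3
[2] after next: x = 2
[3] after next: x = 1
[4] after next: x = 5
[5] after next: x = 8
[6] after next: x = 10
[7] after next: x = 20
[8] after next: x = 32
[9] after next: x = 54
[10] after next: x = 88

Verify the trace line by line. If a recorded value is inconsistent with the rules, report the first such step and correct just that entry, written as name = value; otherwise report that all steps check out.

step 6, x = 15

Step 1: x = 1*(3) + (1)*(-8) + (2) = -3 — exactly as logged.
Step 2: x = 1*(-3) + (1)*(3) + (2) = 2 — verified.
Step 3: x = 1*(2) + (1)*(-3) + (2) = 1 — confirmed correct.
Step 4: x = 1*(1) + (1)*(2) + (2) = 5 — consistent with the trace.
Step 5: x = 1*(5) + (1)*(1) + (2) = 8 — confirmed correct.
Step 6: x = 1*(8) + (1)*(5) + (2) = 15 — first mismatch against the trace.
So the first discrepancy is step 6, where the right value is x = 15.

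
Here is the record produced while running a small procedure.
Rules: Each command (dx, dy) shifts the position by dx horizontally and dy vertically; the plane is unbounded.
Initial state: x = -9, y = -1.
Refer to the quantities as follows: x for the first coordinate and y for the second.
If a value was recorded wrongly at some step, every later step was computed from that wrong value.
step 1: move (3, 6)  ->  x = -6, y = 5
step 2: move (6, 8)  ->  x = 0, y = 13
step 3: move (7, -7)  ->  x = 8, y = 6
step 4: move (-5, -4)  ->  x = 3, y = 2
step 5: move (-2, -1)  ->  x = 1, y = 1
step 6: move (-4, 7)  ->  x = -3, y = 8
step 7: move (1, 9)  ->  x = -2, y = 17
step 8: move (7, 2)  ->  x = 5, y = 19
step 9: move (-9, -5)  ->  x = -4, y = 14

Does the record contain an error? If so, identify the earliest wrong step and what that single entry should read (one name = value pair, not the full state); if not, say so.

step 3, x = 7

Recomputing the run from the initial state:
step 1: x = -6, y = 5
step 2: x = 0, y = 13
step 3: x = 7, y = 6
step 4: x = 2, y = 2
step 5: x = 0, y = 1
step 6: x = -4, y = 8
step 7: x = -3, y = 17
step 8: x = 4, y = 19
step 9: x = -5, y = 14
The first disagreement with the record is at step 3, where the value should be x = 7.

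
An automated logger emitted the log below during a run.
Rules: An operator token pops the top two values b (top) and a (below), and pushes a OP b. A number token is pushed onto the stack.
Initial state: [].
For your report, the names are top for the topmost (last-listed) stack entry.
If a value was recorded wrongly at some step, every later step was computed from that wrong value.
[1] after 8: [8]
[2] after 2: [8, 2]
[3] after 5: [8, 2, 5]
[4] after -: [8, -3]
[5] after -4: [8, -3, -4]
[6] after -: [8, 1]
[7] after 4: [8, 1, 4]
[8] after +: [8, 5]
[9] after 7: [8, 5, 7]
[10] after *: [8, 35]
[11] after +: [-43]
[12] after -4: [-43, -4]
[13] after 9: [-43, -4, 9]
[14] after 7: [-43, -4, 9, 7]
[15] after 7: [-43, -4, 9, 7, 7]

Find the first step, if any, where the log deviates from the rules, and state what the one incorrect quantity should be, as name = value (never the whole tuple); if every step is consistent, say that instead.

Recomputing the run from the initial state:
step 1: [8]
step 2: [8, 2]
step 3: [8, 2, 5]
step 4: [8, -3]
step 5: [8, -3, -4]
step 6: [8, 1]
step 7: [8, 1, 4]
step 8: [8, 5]
step 9: [8, 5, 7]
step 10: [8, 35]
step 11: [43]
step 12: [43, -4]
step 13: [43, -4, 9]
step 14: [43, -4, 9, 7]
step 15: [43, -4, 9, 7, 7]
The first disagreement with the log is at step 11, where the value should be top = 43.

step 11, top = 43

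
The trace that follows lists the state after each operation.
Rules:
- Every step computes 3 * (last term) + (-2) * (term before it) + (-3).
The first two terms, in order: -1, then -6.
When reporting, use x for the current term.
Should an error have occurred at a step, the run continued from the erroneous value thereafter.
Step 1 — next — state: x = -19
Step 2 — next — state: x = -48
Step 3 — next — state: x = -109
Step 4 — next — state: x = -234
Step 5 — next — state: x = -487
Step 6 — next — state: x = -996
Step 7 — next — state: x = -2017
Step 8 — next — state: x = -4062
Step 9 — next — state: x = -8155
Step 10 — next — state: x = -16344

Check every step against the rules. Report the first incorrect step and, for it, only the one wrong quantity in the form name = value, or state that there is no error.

1. x = 3*(-6) + (-2)*(-1) + (-3) = -19 (exactly as logged)
2. x = 3*(-19) + (-2)*(-6) + (-3) = -48 (in agreement)
3. x = 3*(-48) + (-2)*(-19) + (-3) = -109 (agrees with the trace)
4. x = 3*(-109) + (-2)*(-48) + (-3) = -234 (exactly as logged)
5. x = 3*(-234) + (-2)*(-109) + (-3) = -487 (checks out)
6. x = 3*(-487) + (-2)*(-234) + (-3) = -996 (exactly as logged)
7. x = 3*(-996) + (-2)*(-487) + (-3) = -2017 (consistent with the trace)
8. x = 3*(-2017) + (-2)*(-996) + (-3) = -4062 (checks out)
9. x = 3*(-4062) + (-2)*(-2017) + (-3) = -8155 (exactly as logged)
10. x = 3*(-8155) + (-2)*(-4062) + (-3) = -16344 (verified)
All entries verified; no error found.

no error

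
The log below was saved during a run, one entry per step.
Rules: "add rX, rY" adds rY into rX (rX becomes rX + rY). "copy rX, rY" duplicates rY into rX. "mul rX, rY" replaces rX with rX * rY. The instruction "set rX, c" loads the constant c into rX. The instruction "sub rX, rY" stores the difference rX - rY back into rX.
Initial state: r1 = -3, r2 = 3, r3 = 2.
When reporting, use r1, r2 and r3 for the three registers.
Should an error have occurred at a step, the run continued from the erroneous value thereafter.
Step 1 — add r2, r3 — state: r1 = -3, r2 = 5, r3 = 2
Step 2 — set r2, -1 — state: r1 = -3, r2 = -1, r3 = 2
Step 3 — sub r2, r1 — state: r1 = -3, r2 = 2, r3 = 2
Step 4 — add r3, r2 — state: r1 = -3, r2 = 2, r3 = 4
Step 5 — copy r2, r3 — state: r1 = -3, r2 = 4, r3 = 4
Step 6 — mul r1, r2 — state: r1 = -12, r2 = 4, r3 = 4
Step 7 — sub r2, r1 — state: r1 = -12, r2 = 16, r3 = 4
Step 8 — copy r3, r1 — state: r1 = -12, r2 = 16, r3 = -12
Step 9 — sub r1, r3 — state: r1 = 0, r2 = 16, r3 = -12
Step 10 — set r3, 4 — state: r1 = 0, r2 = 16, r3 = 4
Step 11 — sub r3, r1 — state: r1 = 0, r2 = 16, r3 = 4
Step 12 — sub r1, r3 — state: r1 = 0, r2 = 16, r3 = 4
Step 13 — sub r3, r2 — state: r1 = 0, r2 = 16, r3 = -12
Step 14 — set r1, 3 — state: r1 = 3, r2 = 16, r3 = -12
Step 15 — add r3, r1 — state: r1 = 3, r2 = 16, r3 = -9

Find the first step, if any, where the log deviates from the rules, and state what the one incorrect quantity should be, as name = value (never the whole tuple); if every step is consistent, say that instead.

step 12, r1 = -4

Recomputing the run from the initial state:
step 1: r1 = -3, r2 = 5, r3 = 2
step 2: r1 = -3, r2 = -1, r3 = 2
step 3: r1 = -3, r2 = 2, r3 = 2
step 4: r1 = -3, r2 = 2, r3 = 4
step 5: r1 = -3, r2 = 4, r3 = 4
step 6: r1 = -12, r2 = 4, r3 = 4
step 7: r1 = -12, r2 = 16, r3 = 4
step 8: r1 = -12, r2 = 16, r3 = -12
step 9: r1 = 0, r2 = 16, r3 = -12
step 10: r1 = 0, r2 = 16, r3 = 4
step 11: r1 = 0, r2 = 16, r3 = 4
step 12: r1 = -4, r2 = 16, r3 = 4
step 13: r1 = -4, r2 = 16, r3 = -12
step 14: r1 = 3, r2 = 16, r3 = -12
step 15: r1 = 3, r2 = 16, r3 = -9
The first disagreement with the log is at step 12, where the value should be r1 = -4.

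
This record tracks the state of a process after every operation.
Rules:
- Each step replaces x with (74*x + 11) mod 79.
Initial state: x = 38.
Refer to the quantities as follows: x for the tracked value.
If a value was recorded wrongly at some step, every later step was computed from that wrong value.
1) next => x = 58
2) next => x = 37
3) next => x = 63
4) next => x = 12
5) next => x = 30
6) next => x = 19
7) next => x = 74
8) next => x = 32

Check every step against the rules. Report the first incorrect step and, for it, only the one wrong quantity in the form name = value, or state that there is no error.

step 8, x = 36

Step 1: x = (74*38 + 11) mod 79 = 58 — in agreement.
Step 2: x = (74*58 + 11) mod 79 = 37 — matches.
Step 3: x = (74*37 + 11) mod 79 = 63 — same as recorded.
Step 4: x = (74*63 + 11) mod 79 = 12 — no discrepancy.
Step 5: x = (74*12 + 11) mod 79 = 30 — matches.
Step 6: x = (74*30 + 11) mod 79 = 19 — same as recorded.
Step 7: x = (74*19 + 11) mod 79 = 74 — verified.
Step 8: x = (74*74 + 11) mod 79 = 36 — this is not what the record shows.
Conclusion: step 8 carries the first error; the entry should be x = 36.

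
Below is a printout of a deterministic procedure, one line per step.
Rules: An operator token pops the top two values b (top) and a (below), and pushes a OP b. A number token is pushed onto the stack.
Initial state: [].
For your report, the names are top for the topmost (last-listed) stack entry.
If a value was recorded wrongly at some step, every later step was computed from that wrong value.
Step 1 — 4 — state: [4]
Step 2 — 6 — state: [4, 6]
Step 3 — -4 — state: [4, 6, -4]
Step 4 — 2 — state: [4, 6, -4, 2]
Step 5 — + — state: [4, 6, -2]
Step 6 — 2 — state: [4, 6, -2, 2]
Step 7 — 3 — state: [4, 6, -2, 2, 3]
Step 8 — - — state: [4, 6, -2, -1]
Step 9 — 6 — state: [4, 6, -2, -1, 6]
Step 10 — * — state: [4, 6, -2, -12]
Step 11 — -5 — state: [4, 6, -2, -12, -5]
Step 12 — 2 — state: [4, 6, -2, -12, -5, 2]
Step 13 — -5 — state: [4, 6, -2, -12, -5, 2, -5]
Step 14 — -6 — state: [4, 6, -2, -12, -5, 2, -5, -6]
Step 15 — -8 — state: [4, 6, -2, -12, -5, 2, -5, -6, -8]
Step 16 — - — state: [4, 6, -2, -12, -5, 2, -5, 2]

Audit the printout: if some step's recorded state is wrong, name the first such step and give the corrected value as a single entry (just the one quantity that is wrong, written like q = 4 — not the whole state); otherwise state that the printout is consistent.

step 10, top = -6

1. push 4: top = 4 (matches)
2. push 6: top = 6 (consistent with the printout)
3. push -4: top = -4 (no discrepancy)
4. push 2: top = 2 (agrees with the printout)
5. -4 + 2 = -2 (in agreement)
6. push 2: top = 2 (no discrepancy)
7. push 3: top = 3 (exactly as logged)
8. 2 - 3 = -1 (consistent with the printout)
9. push 6: top = 6 (consistent with the printout)
10. -1 * 6 = -6 (not what was recorded)
So the first discrepancy is step 10, where the right value is top = -6.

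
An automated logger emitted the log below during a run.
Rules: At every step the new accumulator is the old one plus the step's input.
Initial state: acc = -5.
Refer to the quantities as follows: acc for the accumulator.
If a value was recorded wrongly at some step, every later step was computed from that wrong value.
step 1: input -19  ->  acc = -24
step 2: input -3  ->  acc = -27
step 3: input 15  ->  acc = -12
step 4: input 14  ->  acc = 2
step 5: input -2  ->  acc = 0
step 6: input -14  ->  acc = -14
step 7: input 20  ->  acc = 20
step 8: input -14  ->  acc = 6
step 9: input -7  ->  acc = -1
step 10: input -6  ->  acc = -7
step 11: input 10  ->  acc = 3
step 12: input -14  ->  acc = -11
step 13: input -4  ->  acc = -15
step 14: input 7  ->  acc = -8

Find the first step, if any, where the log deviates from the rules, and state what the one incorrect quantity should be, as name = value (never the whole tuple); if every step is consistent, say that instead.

step 1: acc = -5 + -19 = -24 -> same as recorded
step 2: acc = -24 + -3 = -27 -> checks out
step 3: acc = -27 + 15 = -12 -> exactly as logged
step 4: acc = -12 + 14 = 2 -> matches
step 5: acc = 2 + -2 = 0 -> exactly as logged
step 6: acc = 0 + -14 = -14 -> matches
step 7: acc = -14 + 20 = 6 -> this is not what the log shows
First incorrect step: 7; the correct value is acc = 6.

step 7, acc = 6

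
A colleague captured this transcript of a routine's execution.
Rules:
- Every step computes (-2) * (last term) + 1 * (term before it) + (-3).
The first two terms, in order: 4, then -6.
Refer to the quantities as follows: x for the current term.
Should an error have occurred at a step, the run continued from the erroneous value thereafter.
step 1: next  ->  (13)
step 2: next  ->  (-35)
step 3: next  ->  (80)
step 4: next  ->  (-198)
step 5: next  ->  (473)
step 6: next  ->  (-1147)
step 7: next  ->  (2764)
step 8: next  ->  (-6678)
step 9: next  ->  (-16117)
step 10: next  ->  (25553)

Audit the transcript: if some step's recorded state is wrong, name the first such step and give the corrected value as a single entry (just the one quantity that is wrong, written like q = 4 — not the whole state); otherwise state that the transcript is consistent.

step 9, x = 16117

Recomputing the run from the initial state:
step 1: x = 13
step 2: x = -35
step 3: x = 80
step 4: x = -198
step 5: x = 473
step 6: x = -1147
step 7: x = 2764
step 8: x = -6678
step 9: x = 16117
step 10: x = -38915
The first disagreement with the transcript is at step 9, where the value should be x = 16117.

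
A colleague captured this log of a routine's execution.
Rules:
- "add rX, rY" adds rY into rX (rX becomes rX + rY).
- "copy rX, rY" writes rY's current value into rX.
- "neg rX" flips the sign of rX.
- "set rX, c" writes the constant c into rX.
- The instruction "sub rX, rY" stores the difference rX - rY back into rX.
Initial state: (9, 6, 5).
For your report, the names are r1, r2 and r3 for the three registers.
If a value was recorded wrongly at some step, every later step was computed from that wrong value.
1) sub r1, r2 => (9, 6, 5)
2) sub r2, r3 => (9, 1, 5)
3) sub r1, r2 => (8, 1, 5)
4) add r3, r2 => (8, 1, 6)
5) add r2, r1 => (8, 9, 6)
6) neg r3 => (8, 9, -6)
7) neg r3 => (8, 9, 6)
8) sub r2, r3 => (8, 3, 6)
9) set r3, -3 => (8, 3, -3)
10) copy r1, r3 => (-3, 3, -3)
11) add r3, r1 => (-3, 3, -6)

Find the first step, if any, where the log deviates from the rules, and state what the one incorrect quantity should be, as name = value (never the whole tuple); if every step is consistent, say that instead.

step 1, r1 = 3

step 1: r1 = 9 - 6 = 3 -> first mismatch against the log
So the first discrepancy is step 1, where the right value is r1 = 3.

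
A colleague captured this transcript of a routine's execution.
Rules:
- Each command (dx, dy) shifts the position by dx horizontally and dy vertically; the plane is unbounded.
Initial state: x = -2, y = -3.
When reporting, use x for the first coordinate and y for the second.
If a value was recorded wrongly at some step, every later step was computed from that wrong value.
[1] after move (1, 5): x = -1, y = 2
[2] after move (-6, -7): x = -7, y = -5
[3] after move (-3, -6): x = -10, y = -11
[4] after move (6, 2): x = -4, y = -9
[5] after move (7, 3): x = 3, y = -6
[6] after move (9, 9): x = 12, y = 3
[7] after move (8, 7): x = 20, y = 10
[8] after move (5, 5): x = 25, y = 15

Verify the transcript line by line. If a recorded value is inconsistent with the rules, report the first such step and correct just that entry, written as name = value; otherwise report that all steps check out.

no error

Step 1: x = -2 + (1) = -1, y = -3 + (5) = 2 — same as recorded.
Step 2: x = -1 + (-6) = -7, y = 2 + (-7) = -5 — confirmed correct.
Step 3: x = -7 + (-3) = -10, y = -5 + (-6) = -11 — in agreement.
Step 4: x = -10 + (6) = -4, y = -11 + (2) = -9 — confirmed correct.
Step 5: x = -4 + (7) = 3, y = -9 + (3) = -6 — consistent with the transcript.
Step 6: x = 3 + (9) = 12, y = -6 + (9) = 3 — consistent with the transcript.
Step 7: x = 12 + (8) = 20, y = 3 + (7) = 10 — agrees with the transcript.
Step 8: x = 20 + (5) = 25, y = 10 + (5) = 15 — verified.
All entries verified; no error found.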